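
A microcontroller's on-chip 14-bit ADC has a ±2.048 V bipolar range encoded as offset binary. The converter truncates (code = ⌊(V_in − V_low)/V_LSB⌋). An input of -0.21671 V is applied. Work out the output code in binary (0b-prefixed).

With 16384 levels over 4.096 V, one step is 250.00 µV.
(V_in − V_low)/LSB = (-0.21671 − (−2.048)) / 0.00025 = 7325.160.
⌊·⌋(7325.160) = 7325.
In binary (0b-prefixed): 0b1110010011101.

code 0b1110010011101 (decimal 7325)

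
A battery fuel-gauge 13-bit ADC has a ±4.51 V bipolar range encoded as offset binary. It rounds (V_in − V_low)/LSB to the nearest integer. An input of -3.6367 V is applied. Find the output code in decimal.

code 793

LSB = 9.02 V / 8192 = 1.101 mV.
Input sits at 793.135 steps above V_low.
So the output code is 793.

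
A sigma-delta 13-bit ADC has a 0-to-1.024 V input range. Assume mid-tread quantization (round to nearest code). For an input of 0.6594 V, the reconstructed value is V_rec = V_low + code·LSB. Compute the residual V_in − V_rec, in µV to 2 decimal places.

25.00 µV

LSB = 1.024/2^13 = 125.00 µV.
Scaled input = 5275.2000 LSBs, so code = 5275.
Code 5275 maps back to 0 + 5275×0.000125 V = 0.659375 V.
V_in − V_rec = 2.5e-05 V = 25.00 µV.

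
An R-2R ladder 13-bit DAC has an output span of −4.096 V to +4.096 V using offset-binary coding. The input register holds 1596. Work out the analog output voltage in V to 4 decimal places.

-2.5000 V

LSB = 8.192 V / 2^13 = 1.000 mV.
V_out = (−4.096) + 1596 × 0.001 V = -2.5 V.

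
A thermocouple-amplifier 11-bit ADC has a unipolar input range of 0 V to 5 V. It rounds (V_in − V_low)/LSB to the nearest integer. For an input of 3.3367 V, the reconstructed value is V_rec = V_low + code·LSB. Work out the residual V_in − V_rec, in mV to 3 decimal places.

-0.702 mV

Step size: 5 V ÷ 2^11 = 2.441 mV.
(3.3367 − 0)/0.00244141 = 1366.7123; round gives code 1367.
Reconstructed: 3.3374023 V.
Difference: -0.000702344 V → -0.702 mV.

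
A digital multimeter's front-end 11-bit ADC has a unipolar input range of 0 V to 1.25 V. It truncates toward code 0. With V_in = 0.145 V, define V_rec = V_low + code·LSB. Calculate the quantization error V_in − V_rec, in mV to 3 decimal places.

One LSB is 1.25 V / 2048 = 0.610 mV.
(V_in − V_low)/LSB = (0.145 − 0)/0.000610352 = 237.5680 → code 237 (floor).
Code 237 maps back to 0 + 237×0.000610352 V = 0.14465332 V.
V_in − V_rec = 0.00034668 V = 0.347 mV.

0.347 mV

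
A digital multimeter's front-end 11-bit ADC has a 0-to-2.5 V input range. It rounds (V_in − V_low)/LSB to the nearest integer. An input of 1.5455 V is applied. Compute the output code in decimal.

code 1266

Full-scale span = 2.5 V; LSB = 2.5/2^11 = 1.221 mV.
Input sits at 1266.074 steps above V_low.
round(1266.074) = 1266.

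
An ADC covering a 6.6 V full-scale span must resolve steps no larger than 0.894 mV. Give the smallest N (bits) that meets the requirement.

Number of steps required ≥ 6.6 V / 0.894 mV = 7382.55.
Need 2^N ≥ 7382.55; 2^12 = 4096, 2^13 = 8192.
Minimum N = 13.

13 bits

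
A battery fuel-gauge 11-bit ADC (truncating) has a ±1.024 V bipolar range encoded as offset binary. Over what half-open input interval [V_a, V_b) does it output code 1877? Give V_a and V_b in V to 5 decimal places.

[0.85300 V, 0.85400 V)

LSB = 2.048/2^11 = 1.000 mV.
V_a = V_low + 1877·LSB = 0.853 V; V_b = V_low + 1878·LSB = 0.854 V.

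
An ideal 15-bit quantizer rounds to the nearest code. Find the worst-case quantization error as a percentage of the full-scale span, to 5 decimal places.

Rounding → worst-case error = ½ LSB = V_FS/2^16, so 100/65536 = 0.00152588 % of full scale.

0.00153 %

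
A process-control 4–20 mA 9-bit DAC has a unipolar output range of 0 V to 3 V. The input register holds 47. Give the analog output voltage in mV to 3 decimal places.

LSB = 3 V / 2^9 = 5.859 mV.
V_out = 0 + 47 × 0.00585938 V = 0.275391 V.
= 275.391 mV.

275.391 mV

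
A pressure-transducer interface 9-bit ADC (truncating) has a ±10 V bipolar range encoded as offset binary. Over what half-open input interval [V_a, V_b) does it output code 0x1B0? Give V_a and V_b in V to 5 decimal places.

[6.87500 V, 6.91406 V)

LSB = 20/2^9 = 39.062 mV.
Code 0x1B0 = 432 decimal.
V_a = V_low + 432·LSB = 6.875 V; V_b = V_low + 433·LSB = 6.91406 V.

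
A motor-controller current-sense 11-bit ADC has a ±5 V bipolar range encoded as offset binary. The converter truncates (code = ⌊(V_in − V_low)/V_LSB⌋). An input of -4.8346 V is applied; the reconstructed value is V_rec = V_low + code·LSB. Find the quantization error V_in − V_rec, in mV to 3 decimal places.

One LSB is 10 V / 2048 = 4.883 mV.
(-4.8346 − (−5))/0.00488281 = 33.8739; ⌊·⌋ gives code 33.
Code 33 maps back to (−5) + 33×0.00488281 V = -4.8388672 V.
V_in − V_rec = 0.00426719 V = 4.267 mV.

4.267 mV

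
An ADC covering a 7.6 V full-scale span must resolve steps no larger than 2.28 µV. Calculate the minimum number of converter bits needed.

22 bits

Number of steps required ≥ 7.6 V / 2.28 µV = 3333333.33.
Need 2^N ≥ 3333333.33; 2^21 = 2097152, 2^22 = 4194304.
Minimum N = 22.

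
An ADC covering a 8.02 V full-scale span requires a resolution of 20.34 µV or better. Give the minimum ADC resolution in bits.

Number of steps required ≥ 8.02 V / 20.34 µV = 394296.95.
Need 2^N ≥ 394296.95; 2^18 = 262144, 2^19 = 524288.
Minimum N = 19.

19 bits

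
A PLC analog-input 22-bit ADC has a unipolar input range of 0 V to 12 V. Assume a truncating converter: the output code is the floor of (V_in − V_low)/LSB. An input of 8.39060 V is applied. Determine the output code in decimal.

With 4194304 levels over 12 V, one step is 2.86 µV.
Input sits at 2932727.262 steps above V_low.
Floor → code 2932727.

code 2932727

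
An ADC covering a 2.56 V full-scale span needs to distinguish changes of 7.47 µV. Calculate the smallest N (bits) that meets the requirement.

Number of steps required ≥ 2.56 V / 7.47 µV = 342704.15.
Need 2^N ≥ 342704.15; 2^18 = 262144, 2^19 = 524288.
Minimum N = 19.

19 bits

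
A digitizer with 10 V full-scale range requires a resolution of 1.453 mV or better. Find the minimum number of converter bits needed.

Number of steps required ≥ 10 V / 1.453 mV = 6882.31.
Need 2^N ≥ 6882.31; 2^12 = 4096, 2^13 = 8192.
Minimum N = 13.

13 bits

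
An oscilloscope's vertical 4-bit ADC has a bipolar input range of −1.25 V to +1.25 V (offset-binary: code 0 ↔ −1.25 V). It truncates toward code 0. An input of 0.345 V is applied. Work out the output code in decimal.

LSB = 2.5 V / 16 = 156.250 mV.
(V_in − V_low)/LSB = (0.345 − (−1.25)) / 0.15625 = 10.208.
⌊·⌋(10.208) = 10.

code 10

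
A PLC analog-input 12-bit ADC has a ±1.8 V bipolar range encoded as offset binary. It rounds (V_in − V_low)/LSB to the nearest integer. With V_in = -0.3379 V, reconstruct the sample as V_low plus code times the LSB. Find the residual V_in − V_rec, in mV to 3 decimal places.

-0.400 mV

LSB = 3.6/2^12 = 0.879 mV.
(V_in − V_low)/LSB = (-0.3379 − (−1.8))/0.000878906 = 1663.5449 → code 1664 (round).
V_rec = (−1.8) + 1664·0.000878906 = -0.3375 V.
Difference: -0.0004 V → -0.400 mV.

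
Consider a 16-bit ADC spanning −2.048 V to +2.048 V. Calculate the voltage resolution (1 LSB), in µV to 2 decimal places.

62.50 µV

Full-scale span = 4.096 V.
LSB = 4.096 / 2^16 = 4.096 / 65536 = 6.25e-05 V = 62.50 µV.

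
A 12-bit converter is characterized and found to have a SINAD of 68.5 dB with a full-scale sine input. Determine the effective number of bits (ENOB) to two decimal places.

ENOB = (SINAD − 1.76) / 6.02 = (68.5 − 1.76)/6.02 = 11.086.

11.09 bits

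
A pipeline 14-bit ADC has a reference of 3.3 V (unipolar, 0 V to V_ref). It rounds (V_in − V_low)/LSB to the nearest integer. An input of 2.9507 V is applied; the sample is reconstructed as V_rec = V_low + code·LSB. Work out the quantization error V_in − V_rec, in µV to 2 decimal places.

-44.63 µV

One LSB is 3.3 V / 16384 = 201.42 µV.
(V_in − V_low)/LSB = (2.9507 − 0)/0.000201416 = 14649.7784 → code 14650 (round).
Code 14650 maps back to 0 + 14650×0.000201416 V = 2.9507446 V.
Error = 2.9507 − 2.9507446 = -4.46289e-05 V = -44.63 µV.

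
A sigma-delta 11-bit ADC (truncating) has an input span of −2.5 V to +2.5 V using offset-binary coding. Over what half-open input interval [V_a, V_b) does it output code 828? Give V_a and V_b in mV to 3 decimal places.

LSB = 5/2^11 = 2.441 mV.
V_a = V_low + 828·LSB = -0.478516 V; V_b = V_low + 829·LSB = -0.476074 V.

[-478.516 mV, -476.074 mV)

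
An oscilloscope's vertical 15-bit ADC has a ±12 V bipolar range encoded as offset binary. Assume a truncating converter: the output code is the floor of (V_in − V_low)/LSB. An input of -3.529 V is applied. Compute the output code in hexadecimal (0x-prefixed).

code 0x2D2D (decimal 11565)

LSB = 24 V / 32768 = 0.732 mV.
(-3.529 − (−12)) / 0.000732422 = 11565.739 LSBs.
Floor → code 11565.
In hexadecimal (0x-prefixed): 0x2D2D.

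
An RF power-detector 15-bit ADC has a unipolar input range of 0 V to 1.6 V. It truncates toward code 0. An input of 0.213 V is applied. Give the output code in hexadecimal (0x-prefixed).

LSB = 1.6 V / 32768 = 48.83 µV.
(0.213 − 0) / 4.88281e-05 = 4362.240 LSBs.
So the output code is 4362.
In hexadecimal (0x-prefixed): 0x110A.

code 0x110A (decimal 4362)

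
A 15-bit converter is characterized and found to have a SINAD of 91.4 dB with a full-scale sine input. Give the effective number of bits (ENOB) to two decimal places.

14.89 bits

ENOB = (SINAD − 1.76) / 6.02 = (91.4 − 1.76)/6.02 = 14.890.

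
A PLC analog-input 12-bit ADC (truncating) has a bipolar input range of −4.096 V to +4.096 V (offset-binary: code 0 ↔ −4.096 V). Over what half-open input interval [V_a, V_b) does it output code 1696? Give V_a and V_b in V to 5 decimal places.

LSB = 8.192/2^12 = 2.000 mV.
V_a = V_low + 1696·LSB = -0.704 V; V_b = V_low + 1697·LSB = -0.702 V.

[-0.70400 V, -0.70200 V)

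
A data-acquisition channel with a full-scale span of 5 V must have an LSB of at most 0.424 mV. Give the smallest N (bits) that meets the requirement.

14 bits

Number of steps required ≥ 5 V / 0.424 mV = 11792.45.
Need 2^N ≥ 11792.45; 2^13 = 8192, 2^14 = 16384.
Minimum N = 14.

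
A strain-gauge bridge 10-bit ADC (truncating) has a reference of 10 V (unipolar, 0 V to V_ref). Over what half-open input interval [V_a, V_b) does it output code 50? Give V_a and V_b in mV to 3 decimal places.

[488.281 mV, 498.047 mV)

LSB = 10/2^10 = 9.766 mV.
V_a = V_low + 50·LSB = 0.488281 V; V_b = V_low + 51·LSB = 0.498047 V.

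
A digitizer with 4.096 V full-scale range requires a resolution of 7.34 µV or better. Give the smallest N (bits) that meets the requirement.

Number of steps required ≥ 4.096 V / 7.34 µV = 558038.15.
Need 2^N ≥ 558038.15; 2^19 = 524288, 2^20 = 1048576.
Minimum N = 20.

20 bits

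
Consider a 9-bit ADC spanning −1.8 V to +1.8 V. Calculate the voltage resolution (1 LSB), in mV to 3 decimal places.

Full-scale span = 3.6 V.
LSB = 3.6 / 2^9 = 3.6 / 512 = 0.00703125 V = 7.031 mV.

7.031 mV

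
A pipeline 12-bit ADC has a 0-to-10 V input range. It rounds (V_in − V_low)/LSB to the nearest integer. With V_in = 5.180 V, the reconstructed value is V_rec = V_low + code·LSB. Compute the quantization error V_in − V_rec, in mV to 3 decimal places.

LSB = 10/2^12 = 2.441 mV.
Scaled input = 2121.7280 LSBs, so code = 2122.
V_rec = 0 + 2122·0.00244141 = 5.1806641 V.
Error = 5.180 − 5.1806641 = -0.000664063 V = -0.664 mV.

-0.664 mV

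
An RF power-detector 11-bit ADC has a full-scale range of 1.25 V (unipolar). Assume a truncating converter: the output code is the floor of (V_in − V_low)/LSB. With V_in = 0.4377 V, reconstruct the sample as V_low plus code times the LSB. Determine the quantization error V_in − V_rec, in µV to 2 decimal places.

LSB = 1.25/2^11 = 0.610 mV.
(0.4377 − 0)/0.000610352 = 717.1277; ⌊·⌋ gives code 717.
Reconstructed: 0.43762207 V.
Error = 0.4377 − 0.43762207 = 7.79297e-05 V = 77.93 µV.

77.93 µV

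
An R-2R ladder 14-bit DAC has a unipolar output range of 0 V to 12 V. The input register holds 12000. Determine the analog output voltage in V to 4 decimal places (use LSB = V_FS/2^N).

8.7891 V

LSB = 12 V / 2^14 = 0.732 mV.
V_out = 0 + 12000 × 0.000732422 V = 8.78906 V.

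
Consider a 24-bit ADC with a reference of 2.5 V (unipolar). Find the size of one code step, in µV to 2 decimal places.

Full-scale span = 2.5 V.
LSB = 2.5 / 2^24 = 2.5 / 16777216 = 1.49012e-07 V = 0.15 µV.

0.15 µV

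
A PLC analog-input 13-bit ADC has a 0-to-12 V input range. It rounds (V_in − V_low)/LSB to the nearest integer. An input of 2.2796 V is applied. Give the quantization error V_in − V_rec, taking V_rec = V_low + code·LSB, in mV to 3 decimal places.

Step size: 12 V ÷ 2^13 = 1.465 mV.
(2.2796 − 0)/0.00146484 = 1556.2069; round gives code 1556.
Code 1556 maps back to 0 + 1556×0.00146484 V = 2.2792969 V.
V_in − V_rec = 0.000303125 V = 0.303 mV.

0.303 mV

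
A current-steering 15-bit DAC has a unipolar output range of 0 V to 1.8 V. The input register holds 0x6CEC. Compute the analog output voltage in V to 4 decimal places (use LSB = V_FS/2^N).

LSB = 1.8 V / 2^15 = 54.93 µV.
Code 0x6CEC = 27884 decimal.
V_out = 0 + 27884 × 5.49316e-05 V = 1.53171 V.

1.5317 V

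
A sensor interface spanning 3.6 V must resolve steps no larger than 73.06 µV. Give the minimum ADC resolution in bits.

Number of steps required ≥ 3.6 V / 73.06 µV = 49274.57.
Need 2^N ≥ 49274.57; 2^15 = 32768, 2^16 = 65536.
Minimum N = 16.

16 bits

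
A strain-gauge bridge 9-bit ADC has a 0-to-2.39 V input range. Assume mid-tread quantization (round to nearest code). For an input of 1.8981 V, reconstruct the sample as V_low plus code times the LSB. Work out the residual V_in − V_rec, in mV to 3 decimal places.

-1.763 mV

One LSB is 2.39 V / 512 = 4.668 mV.
Scaled input = 406.6223 LSBs, so code = 407.
Reconstructed: 1.8998633 V.
V_in − V_rec = -0.00176328 V = -1.763 mV.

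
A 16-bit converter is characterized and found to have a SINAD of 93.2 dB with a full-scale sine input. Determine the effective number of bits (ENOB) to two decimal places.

ENOB = (SINAD − 1.76) / 6.02 = (93.2 − 1.76)/6.02 = 15.189.

15.19 bits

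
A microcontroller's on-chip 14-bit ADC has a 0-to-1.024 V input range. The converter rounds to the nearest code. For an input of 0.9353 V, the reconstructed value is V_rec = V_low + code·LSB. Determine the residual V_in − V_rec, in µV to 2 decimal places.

Step size: 1.024 V ÷ 2^14 = 62.50 µV.
(0.9353 − 0)/6.25e-05 = 14964.8000; round gives code 14965.
V_rec = 0 + 14965·6.25e-05 = 0.9353125 V.
V_in − V_rec = -1.25e-05 V = -12.50 µV.

-12.50 µV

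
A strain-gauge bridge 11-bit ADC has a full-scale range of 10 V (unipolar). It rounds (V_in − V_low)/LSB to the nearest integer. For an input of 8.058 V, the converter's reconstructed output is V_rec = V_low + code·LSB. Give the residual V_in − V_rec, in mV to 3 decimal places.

1.359 mV

One LSB is 10 V / 2048 = 4.883 mV.
(V_in − V_low)/LSB = (8.058 − 0)/0.00488281 = 1650.2784 → code 1650 (round).
V_rec = 0 + 1650·0.00488281 = 8.0566406 V.
Error = 8.058 − 8.0566406 = 0.00135937 V = 1.359 mV.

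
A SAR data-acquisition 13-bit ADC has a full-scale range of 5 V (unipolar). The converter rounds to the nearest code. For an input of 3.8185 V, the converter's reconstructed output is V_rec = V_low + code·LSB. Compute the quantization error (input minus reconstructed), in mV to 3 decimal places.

One LSB is 5 V / 8192 = 0.610 mV.
(3.8185 − 0)/0.000610352 = 6256.2304; round gives code 6256.
Reconstructed: 3.8183594 V.
Difference: 0.000140625 V → 0.141 mV.

0.141 mV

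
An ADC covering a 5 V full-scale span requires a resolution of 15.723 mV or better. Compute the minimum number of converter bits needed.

9 bits

Number of steps required ≥ 5 V / 15.723 mV = 318.01.
Need 2^N ≥ 318.01; 2^8 = 256, 2^9 = 512.
Minimum N = 9.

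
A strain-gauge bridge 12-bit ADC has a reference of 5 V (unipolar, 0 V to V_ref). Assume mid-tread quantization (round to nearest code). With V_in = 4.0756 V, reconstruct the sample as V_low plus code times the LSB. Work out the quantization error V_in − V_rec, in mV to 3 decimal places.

-0.328 mV

Step size: 5 V ÷ 2^12 = 1.221 mV.
Scaled input = 3338.7315 LSBs, so code = 3339.
Reconstructed: 4.0759277 V.
V_in − V_rec = -0.000327734 V = -0.328 mV.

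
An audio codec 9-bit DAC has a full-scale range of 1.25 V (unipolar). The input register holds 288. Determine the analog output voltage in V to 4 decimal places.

LSB = 1.25 V / 2^9 = 2.441 mV.
V_out = 0 + 288 × 0.00244141 V = 0.703125 V.

0.7031 V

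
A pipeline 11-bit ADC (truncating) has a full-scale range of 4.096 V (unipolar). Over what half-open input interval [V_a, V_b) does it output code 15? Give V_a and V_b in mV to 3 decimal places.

LSB = 4.096/2^11 = 2.000 mV.
V_a = V_low + 15·LSB = 0.03 V; V_b = V_low + 16·LSB = 0.032 V.

[30.000 mV, 32.000 mV)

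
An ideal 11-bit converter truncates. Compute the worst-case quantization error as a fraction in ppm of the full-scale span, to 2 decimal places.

488.28 ppm

Truncating → worst-case error = 1 LSB = V_FS/2^11, so 1e+06/2048 = 488.281 ppm of full scale.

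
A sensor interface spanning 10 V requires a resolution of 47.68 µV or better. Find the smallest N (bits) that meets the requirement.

18 bits

Number of steps required ≥ 10 V / 47.68 µV = 209731.54.
Need 2^N ≥ 209731.54; 2^17 = 131072, 2^18 = 262144.
Minimum N = 18.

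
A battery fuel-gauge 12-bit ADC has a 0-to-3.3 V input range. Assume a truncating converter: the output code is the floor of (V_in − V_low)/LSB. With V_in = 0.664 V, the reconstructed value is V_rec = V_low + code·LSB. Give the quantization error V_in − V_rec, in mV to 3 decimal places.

Step size: 3.3 V ÷ 2^12 = 0.806 mV.
(0.664 − 0)/0.000805664 = 824.1648; ⌊·⌋ gives code 824.
V_rec = 0 + 824·0.000805664 = 0.66386719 V.
V_in − V_rec = 0.000132813 V = 0.133 mV.

0.133 mV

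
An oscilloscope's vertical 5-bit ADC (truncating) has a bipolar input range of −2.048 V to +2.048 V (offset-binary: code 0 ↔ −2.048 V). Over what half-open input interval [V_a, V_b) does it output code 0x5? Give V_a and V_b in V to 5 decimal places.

[-1.40800 V, -1.28000 V)

LSB = 4.096/2^5 = 128.000 mV.
Code 0x5 = 5 decimal.
V_a = V_low + 5·LSB = -1.408 V; V_b = V_low + 6·LSB = -1.28 V.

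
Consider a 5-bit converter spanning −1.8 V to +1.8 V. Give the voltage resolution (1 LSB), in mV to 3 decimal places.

112.500 mV

Full-scale span = 3.6 V.
LSB = 3.6 / 2^5 = 3.6 / 32 = 0.1125 V = 112.500 mV.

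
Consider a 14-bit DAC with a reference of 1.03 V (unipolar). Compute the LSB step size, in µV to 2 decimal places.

Full-scale span = 1.03 V.
LSB = 1.03 / 2^14 = 1.03 / 16384 = 6.28662e-05 V = 62.87 µV.

62.87 µV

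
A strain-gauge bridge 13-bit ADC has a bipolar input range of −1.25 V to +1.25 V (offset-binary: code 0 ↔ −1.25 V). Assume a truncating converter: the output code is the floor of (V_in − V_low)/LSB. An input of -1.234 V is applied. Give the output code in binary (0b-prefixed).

code 0b110100 (decimal 52)

LSB = 2.5 V / 8192 = 305.18 µV.
(-1.234 − (−1.25)) / 0.000305176 = 52.429 LSBs.
⌊·⌋(52.429) = 52.
In binary (0b-prefixed): 0b110100.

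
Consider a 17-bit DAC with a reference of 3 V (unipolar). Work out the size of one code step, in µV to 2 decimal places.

22.89 µV

Full-scale span = 3 V.
LSB = 3 / 2^17 = 3 / 131072 = 2.28882e-05 V = 22.89 µV.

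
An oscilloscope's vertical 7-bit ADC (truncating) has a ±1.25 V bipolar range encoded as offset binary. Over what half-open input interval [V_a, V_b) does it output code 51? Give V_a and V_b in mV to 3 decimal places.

LSB = 2.5/2^7 = 19.531 mV.
V_a = V_low + 51·LSB = -0.253906 V; V_b = V_low + 52·LSB = -0.234375 V.

[-253.906 mV, -234.375 mV)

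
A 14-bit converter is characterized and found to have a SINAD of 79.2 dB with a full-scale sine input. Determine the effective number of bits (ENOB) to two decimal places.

12.86 bits

ENOB = (SINAD − 1.76) / 6.02 = (79.2 − 1.76)/6.02 = 12.864.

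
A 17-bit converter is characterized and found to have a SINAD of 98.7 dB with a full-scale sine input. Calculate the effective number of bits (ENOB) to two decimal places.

ENOB = (SINAD − 1.76) / 6.02 = (98.7 − 1.76)/6.02 = 16.103.

16.10 bits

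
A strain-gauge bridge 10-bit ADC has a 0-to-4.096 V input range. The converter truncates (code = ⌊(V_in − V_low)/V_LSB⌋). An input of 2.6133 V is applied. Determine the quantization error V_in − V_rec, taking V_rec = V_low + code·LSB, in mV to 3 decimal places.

1.300 mV

Step size: 4.096 V ÷ 2^10 = 4.000 mV.
Scaled input = 653.3250 LSBs, so code = 653.
Code 653 maps back to 0 + 653×0.004 V = 2.612 V.
Difference: 0.0013 V → 1.300 mV.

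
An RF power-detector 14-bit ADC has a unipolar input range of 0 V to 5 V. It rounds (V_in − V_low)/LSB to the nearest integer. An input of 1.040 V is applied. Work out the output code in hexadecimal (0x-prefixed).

code 0xD50 (decimal 3408)

Full-scale span = 5 V; LSB = 5/2^14 = 305.18 µV.
(1.040 − 0) / 0.000305176 = 3407.872 LSBs.
Round → code 3408.
In hexadecimal (0x-prefixed): 0xD50.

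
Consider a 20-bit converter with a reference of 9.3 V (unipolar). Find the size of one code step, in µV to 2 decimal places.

8.87 µV

Full-scale span = 9.3 V.
LSB = 9.3 / 2^20 = 9.3 / 1048576 = 8.86917e-06 V = 8.87 µV.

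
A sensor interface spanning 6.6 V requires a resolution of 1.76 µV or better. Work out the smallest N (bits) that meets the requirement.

Number of steps required ≥ 6.6 V / 1.76 µV = 3750000.00.
Need 2^N ≥ 3750000.00; 2^21 = 2097152, 2^22 = 4194304.
Minimum N = 22.

22 bits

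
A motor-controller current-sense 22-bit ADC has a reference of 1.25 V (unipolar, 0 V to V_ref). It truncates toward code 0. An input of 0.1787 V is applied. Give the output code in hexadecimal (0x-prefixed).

With 4194304 levels over 1.25 V, one step is 0.30 µV.
(0.1787 − 0) / 2.98023e-07 = 599617.700 LSBs.
Floor → code 599617.
In hexadecimal (0x-prefixed): 0x92641.

code 0x92641 (decimal 599617)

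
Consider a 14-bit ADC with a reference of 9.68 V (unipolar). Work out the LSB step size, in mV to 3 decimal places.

0.591 mV

Full-scale span = 9.68 V.
LSB = 9.68 / 2^14 = 9.68 / 16384 = 0.00059082 V = 0.591 mV.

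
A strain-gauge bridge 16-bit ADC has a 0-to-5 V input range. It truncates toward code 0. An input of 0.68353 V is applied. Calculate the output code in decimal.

With 65536 levels over 5 V, one step is 76.29 µV.
(0.68353 − 0) / 7.62939e-05 = 8959.164 LSBs.
Floor → code 8959.

code 8959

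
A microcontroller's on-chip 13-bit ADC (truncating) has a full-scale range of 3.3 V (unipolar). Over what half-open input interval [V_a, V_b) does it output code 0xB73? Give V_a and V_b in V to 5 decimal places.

LSB = 3.3/2^13 = 402.83 µV.
Code 0xB73 = 2931 decimal.
V_a = V_low + 2931·LSB = 1.1807 V; V_b = V_low + 2932·LSB = 1.1811 V.

[1.18070 V, 1.18110 V)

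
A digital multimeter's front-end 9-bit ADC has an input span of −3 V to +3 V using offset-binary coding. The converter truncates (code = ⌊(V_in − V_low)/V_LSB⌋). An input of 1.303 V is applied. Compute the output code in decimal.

With 512 levels over 6 V, one step is 11.719 mV.
Input sits at 367.189 steps above V_low.
⌊·⌋(367.189) = 367.

code 367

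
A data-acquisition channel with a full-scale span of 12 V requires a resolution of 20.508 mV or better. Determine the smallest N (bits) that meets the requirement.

10 bits

Number of steps required ≥ 12 V / 20.508 mV = 585.14.
Need 2^N ≥ 585.14; 2^9 = 512, 2^10 = 1024.
Minimum N = 10.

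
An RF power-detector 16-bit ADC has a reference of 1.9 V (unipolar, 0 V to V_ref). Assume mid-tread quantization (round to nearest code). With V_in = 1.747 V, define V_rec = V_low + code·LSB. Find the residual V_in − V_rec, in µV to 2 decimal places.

LSB = 1.9/2^16 = 28.99 µV.
(1.747 − 0)/2.89917e-05 = 60258.6274; round gives code 60259.
V_rec = 0 + 60259·2.89917e-05 = 1.7470108 V.
Difference: -1.08032e-05 V → -10.80 µV.

-10.80 µV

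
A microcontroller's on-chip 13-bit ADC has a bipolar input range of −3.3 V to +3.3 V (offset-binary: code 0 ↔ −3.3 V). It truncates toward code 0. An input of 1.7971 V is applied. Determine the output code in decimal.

LSB = 6.6 V / 8192 = 0.806 mV.
Input sits at 6326.582 steps above V_low.
Floor → code 6326.

code 6326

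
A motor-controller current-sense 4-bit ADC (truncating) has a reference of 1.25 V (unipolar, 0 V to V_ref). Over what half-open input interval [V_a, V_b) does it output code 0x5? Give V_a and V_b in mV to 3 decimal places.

[390.625 mV, 468.750 mV)

LSB = 1.25/2^4 = 78.125 mV.
Code 0x5 = 5 decimal.
V_a = V_low + 5·LSB = 0.390625 V; V_b = V_low + 6·LSB = 0.46875 V.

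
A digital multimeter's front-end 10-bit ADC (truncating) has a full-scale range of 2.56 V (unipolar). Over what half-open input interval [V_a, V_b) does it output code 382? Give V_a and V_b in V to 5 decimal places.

[0.95500 V, 0.95750 V)

LSB = 2.56/2^10 = 2.500 mV.
V_a = V_low + 382·LSB = 0.955 V; V_b = V_low + 383·LSB = 0.9575 V.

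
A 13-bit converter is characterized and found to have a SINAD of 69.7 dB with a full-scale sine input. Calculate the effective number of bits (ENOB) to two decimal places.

11.29 bits

ENOB = (SINAD − 1.76) / 6.02 = (69.7 − 1.76)/6.02 = 11.286.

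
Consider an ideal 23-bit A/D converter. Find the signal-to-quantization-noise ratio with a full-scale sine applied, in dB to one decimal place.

140.2 dB

SNR ≈ 6.02·N + 1.76 dB = 6.02·23 + 1.76 = 140.22 dB.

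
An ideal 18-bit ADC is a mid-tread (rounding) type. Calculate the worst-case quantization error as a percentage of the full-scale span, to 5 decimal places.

0.00019 %

Rounding → worst-case error = ½ LSB = V_FS/2^19, so 100/524288 = 0.000190735 % of full scale.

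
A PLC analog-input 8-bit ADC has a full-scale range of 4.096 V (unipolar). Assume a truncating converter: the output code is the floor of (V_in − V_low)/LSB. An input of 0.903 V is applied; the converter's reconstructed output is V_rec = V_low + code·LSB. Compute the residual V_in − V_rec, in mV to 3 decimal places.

Step size: 4.096 V ÷ 2^8 = 16.000 mV.
(V_in − V_low)/LSB = (0.903 − 0)/0.016 = 56.4375 → code 56 (floor).
V_rec = 0 + 56·0.016 = 0.896 V.
Difference: 0.007 V → 7.000 mV.

7.000 mV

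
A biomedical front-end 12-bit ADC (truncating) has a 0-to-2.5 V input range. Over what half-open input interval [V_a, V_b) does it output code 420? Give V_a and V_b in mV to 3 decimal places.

[256.348 mV, 256.958 mV)

LSB = 2.5/2^12 = 0.610 mV.
V_a = V_low + 420·LSB = 0.256348 V; V_b = V_low + 421·LSB = 0.256958 V.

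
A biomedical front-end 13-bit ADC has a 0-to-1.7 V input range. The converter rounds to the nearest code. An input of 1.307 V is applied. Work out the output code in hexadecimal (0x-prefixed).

code 0x189A (decimal 6298)

With 8192 levels over 1.7 V, one step is 207.52 µV.
Input sits at 6298.202 steps above V_low.
So the output code is 6298.
In hexadecimal (0x-prefixed): 0x189A.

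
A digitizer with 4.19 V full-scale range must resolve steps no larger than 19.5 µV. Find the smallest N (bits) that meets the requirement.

18 bits

Number of steps required ≥ 4.19 V / 19.5 µV = 214871.79.
Need 2^N ≥ 214871.79; 2^17 = 131072, 2^18 = 262144.
Minimum N = 18.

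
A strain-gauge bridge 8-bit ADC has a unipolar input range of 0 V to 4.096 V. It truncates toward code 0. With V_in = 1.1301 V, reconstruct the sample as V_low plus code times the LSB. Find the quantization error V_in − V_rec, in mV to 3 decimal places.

Step size: 4.096 V ÷ 2^8 = 16.000 mV.
(V_in − V_low)/LSB = (1.1301 − 0)/0.016 = 70.6312 → code 70 (floor).
Code 70 maps back to 0 + 70×0.016 V = 1.12 V.
Difference: 0.0101 V → 10.100 mV.

10.100 mV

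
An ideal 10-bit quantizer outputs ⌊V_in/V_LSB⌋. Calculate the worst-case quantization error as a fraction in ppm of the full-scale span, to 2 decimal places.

976.56 ppm

Truncating → worst-case error = 1 LSB = V_FS/2^10, so 1e+06/1024 = 976.562 ppm of full scale.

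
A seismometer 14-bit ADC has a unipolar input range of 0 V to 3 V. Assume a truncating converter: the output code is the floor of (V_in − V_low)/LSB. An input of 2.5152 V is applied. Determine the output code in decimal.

code 13736

With 16384 levels over 3 V, one step is 183.11 µV.
Input sits at 13736.346 steps above V_low.
So the output code is 13736.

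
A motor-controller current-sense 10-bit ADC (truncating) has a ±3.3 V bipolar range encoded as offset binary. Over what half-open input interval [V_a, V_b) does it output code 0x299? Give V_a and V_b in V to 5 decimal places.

LSB = 6.6/2^10 = 6.445 mV.
Code 0x299 = 665 decimal.
V_a = V_low + 665·LSB = 0.986133 V; V_b = V_low + 666·LSB = 0.992578 V.

[0.98613 V, 0.99258 V)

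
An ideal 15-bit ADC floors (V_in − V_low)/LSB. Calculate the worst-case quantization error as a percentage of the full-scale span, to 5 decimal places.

Truncating → worst-case error = 1 LSB = V_FS/2^15, so 100/32768 = 0.00305176 % of full scale.

0.00305 %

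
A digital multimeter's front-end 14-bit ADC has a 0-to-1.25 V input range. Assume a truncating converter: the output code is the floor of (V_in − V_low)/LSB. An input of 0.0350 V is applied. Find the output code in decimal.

code 458

With 16384 levels over 1.25 V, one step is 76.29 µV.
(V_in − V_low)/LSB = (0.0350 − 0) / 7.62939e-05 = 458.752.
So the output code is 458.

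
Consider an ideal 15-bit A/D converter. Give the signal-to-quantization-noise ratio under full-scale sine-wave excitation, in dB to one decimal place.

92.1 dB

SNR ≈ 6.02·N + 1.76 dB = 6.02·15 + 1.76 = 92.06 dB.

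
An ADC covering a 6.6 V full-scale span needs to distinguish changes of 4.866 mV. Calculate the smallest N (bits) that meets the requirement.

11 bits

Number of steps required ≥ 6.6 V / 4.866 mV = 1356.35.
Need 2^N ≥ 1356.35; 2^10 = 1024, 2^11 = 2048.
Minimum N = 11.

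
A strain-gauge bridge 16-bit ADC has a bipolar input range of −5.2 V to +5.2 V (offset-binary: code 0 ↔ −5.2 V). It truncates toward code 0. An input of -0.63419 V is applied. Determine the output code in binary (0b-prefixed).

code 0b111000001100011 (decimal 28771)

LSB = 10.4 V / 65536 = 158.69 µV.
(-0.63419 − (−5.2)) / 0.000158691 = 28771.627 LSBs.
Floor → code 28771.
In binary (0b-prefixed): 0b111000001100011.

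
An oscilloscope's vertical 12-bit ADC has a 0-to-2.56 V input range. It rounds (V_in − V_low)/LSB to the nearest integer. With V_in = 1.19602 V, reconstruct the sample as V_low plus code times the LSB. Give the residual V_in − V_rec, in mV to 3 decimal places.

One LSB is 2.56 V / 4096 = 0.625 mV.
(V_in − V_low)/LSB = (1.19602 − 0)/0.000625 = 1913.6320 → code 1914 (round).
Code 1914 maps back to 0 + 1914×0.000625 V = 1.19625 V.
Error = 1.19602 − 1.19625 = -0.00023 V = -0.230 mV.

-0.230 mV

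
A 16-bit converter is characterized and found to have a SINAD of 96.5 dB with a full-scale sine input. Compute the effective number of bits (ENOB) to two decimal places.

15.74 bits

ENOB = (SINAD − 1.76) / 6.02 = (96.5 − 1.76)/6.02 = 15.738.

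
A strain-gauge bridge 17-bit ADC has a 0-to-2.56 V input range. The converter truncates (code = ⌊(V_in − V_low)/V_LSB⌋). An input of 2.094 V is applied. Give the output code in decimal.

Full-scale span = 2.56 V; LSB = 2.56/2^17 = 19.53 µV.
(2.094 − 0) / 1.95313e-05 = 107212.800 LSBs.
So the output code is 107212.

code 107212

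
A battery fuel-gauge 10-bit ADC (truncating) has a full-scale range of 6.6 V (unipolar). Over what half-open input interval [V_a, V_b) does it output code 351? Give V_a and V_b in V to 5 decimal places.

LSB = 6.6/2^10 = 6.445 mV.
V_a = V_low + 351·LSB = 2.2623 V; V_b = V_low + 352·LSB = 2.26875 V.

[2.26230 V, 2.26875 V)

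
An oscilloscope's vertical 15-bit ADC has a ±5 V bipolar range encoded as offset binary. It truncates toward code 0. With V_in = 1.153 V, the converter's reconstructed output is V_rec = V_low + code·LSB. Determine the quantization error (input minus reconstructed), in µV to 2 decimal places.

45.90 µV

LSB = 10/2^15 = 305.18 µV.
(V_in − V_low)/LSB = (1.153 − (−5))/0.000305176 = 20162.1504 → code 20162 (floor).
Code 20162 maps back to (−5) + 20162×0.000305176 V = 1.1529541 V.
Error = 1.153 − 1.1529541 = 4.58984e-05 V = 45.90 µV.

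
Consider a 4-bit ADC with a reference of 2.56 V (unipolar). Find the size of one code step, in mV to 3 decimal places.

160.000 mV

Full-scale span = 2.56 V.
LSB = 2.56 / 2^4 = 2.56 / 16 = 0.16 V = 160.000 mV.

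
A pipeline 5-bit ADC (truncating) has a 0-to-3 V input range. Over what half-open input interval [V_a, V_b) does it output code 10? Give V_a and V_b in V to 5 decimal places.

LSB = 3/2^5 = 93.750 mV.
V_a = V_low + 10·LSB = 0.9375 V; V_b = V_low + 11·LSB = 1.03125 V.

[0.93750 V, 1.03125 V)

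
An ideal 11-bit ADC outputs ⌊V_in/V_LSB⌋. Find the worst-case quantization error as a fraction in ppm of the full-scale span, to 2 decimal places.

Truncating → worst-case error = 1 LSB = V_FS/2^11, so 1e+06/2048 = 488.281 ppm of full scale.

488.28 ppm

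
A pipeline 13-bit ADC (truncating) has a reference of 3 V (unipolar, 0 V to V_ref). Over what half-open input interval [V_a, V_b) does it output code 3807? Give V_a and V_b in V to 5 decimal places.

LSB = 3/2^13 = 366.21 µV.
V_a = V_low + 3807·LSB = 1.39417 V; V_b = V_low + 3808·LSB = 1.39453 V.

[1.39417 V, 1.39453 V)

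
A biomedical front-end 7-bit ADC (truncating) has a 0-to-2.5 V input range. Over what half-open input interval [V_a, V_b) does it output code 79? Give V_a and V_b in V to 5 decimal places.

LSB = 2.5/2^7 = 19.531 mV.
V_a = V_low + 79·LSB = 1.54297 V; V_b = V_low + 80·LSB = 1.5625 V.

[1.54297 V, 1.56250 V)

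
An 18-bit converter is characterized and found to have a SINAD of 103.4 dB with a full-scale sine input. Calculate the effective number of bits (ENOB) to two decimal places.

16.88 bits

ENOB = (SINAD − 1.76) / 6.02 = (103.4 − 1.76)/6.02 = 16.884.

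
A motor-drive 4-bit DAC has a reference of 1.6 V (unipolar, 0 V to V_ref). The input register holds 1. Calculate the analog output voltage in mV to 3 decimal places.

100.000 mV

LSB = 1.6 V / 2^4 = 100.000 mV.
V_out = 0 + 1 × 0.1 V = 0.1 V.
= 100.000 mV.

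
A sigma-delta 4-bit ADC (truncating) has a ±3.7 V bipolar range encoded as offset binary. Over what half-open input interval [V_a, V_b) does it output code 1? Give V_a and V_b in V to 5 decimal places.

[-3.23750 V, -2.77500 V)

LSB = 7.4/2^4 = 462.500 mV.
V_a = V_low + 1·LSB = -3.2375 V; V_b = V_low + 2·LSB = -2.775 V.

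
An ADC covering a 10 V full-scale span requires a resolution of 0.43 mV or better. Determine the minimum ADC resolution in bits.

15 bits

Number of steps required ≥ 10 V / 0.43 mV = 23255.81.
Need 2^N ≥ 23255.81; 2^14 = 16384, 2^15 = 32768.
Minimum N = 15.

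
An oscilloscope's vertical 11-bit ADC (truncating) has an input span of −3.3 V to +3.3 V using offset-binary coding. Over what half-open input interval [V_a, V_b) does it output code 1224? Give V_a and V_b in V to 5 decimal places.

[0.64453 V, 0.64775 V)

LSB = 6.6/2^11 = 3.223 mV.
V_a = V_low + 1224·LSB = 0.644531 V; V_b = V_low + 1225·LSB = 0.647754 V.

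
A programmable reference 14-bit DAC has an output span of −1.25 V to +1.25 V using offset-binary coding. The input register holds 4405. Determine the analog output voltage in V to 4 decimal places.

-0.5779 V

LSB = 2.5 V / 2^14 = 152.59 µV.
V_out = (−1.25) + 4405 × 0.000152588 V = -0.57785 V.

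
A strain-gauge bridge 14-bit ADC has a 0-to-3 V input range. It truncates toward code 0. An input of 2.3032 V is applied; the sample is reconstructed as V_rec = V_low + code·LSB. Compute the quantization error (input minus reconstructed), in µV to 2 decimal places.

Step size: 3 V ÷ 2^14 = 183.11 µV.
(2.3032 − 0)/0.000183105 = 12578.5429; ⌊·⌋ gives code 12578.
Code 12578 maps back to 0 + 12578×0.000183105 V = 2.3031006 V.
V_in − V_rec = 9.94141e-05 V = 99.41 µV.

99.41 µV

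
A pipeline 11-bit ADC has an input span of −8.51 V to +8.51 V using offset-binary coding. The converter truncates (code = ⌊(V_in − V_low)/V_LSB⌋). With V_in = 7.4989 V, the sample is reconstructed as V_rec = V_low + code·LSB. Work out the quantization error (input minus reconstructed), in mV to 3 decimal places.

2.787 mV

One LSB is 17.02 V / 2048 = 8.311 mV.
(7.4989 − (−8.51))/0.00831055 = 1926.3353; ⌊·⌋ gives code 1926.
Reconstructed: 7.4961133 V.
Difference: 0.00278672 V → 2.787 mV.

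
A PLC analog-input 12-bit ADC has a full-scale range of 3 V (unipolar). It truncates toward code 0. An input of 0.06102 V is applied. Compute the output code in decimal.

code 83

LSB = 3 V / 4096 = 0.732 mV.
(0.06102 − 0) / 0.000732422 = 83.313 LSBs.
So the output code is 83.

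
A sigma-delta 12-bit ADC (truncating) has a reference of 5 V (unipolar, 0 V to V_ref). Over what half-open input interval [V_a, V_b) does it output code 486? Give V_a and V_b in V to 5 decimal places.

[0.59326 V, 0.59448 V)

LSB = 5/2^12 = 1.221 mV.
V_a = V_low + 486·LSB = 0.593262 V; V_b = V_low + 487·LSB = 0.594482 V.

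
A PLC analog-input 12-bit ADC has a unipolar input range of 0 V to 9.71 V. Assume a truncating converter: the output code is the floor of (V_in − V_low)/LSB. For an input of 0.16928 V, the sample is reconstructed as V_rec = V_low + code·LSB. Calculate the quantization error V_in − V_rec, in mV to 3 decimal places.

One LSB is 9.71 V / 4096 = 2.371 mV.
(V_in − V_low)/LSB = (0.16928 − 0)/0.00237061 = 71.4079 → code 71 (floor).
Reconstructed: 0.16831299 V.
V_in − V_rec = 0.000967012 V = 0.967 mV.

0.967 mV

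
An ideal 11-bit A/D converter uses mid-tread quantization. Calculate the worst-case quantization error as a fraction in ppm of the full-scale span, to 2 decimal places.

Rounding → worst-case error = ½ LSB = V_FS/2^12, so 1e+06/4096 = 244.141 ppm of full scale.

244.14 ppm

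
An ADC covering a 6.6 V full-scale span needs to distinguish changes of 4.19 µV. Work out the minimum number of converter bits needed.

21 bits

Number of steps required ≥ 6.6 V / 4.19 µV = 1575179.00.
Need 2^N ≥ 1575179.00; 2^20 = 1048576, 2^21 = 2097152.
Minimum N = 21.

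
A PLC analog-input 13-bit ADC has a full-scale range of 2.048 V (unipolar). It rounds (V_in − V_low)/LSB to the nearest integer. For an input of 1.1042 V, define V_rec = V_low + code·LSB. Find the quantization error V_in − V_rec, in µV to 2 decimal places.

LSB = 2.048/2^13 = 250.00 µV.
(1.1042 − 0)/0.00025 = 4416.8000; round gives code 4417.
Code 4417 maps back to 0 + 4417×0.00025 V = 1.10425 V.
Difference: -5e-05 V → -50.00 µV.

-50.00 µV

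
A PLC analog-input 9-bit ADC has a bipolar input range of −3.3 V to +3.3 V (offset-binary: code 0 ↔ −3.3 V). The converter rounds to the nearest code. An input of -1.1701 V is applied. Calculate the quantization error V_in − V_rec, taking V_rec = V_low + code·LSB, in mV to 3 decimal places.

2.947 mV

One LSB is 6.6 V / 512 = 12.891 mV.
(-1.1701 − (−3.3))/0.0128906 = 165.2286; round gives code 165.
Reconstructed: -1.1730469 V.
V_in − V_rec = 0.00294687 V = 2.947 mV.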